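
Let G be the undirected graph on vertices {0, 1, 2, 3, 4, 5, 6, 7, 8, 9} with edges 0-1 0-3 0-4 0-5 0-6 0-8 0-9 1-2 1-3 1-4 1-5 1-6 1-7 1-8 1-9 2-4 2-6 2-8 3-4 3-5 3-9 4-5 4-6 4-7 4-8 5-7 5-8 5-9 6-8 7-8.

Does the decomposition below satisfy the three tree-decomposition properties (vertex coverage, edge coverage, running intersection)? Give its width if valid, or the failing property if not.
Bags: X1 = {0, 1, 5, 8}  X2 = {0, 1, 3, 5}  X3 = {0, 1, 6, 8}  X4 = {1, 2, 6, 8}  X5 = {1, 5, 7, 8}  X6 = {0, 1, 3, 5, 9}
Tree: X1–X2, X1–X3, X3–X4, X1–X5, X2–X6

A tree decomposition must satisfy three properties: every vertex lies in some bag; for every edge, both endpoints lie together in some bag; and for every vertex, the bags containing it form a connected subtree. Here vertex 4 appears in no bag, so the decomposition is invalid.

No — vertex 4 appears in no bag.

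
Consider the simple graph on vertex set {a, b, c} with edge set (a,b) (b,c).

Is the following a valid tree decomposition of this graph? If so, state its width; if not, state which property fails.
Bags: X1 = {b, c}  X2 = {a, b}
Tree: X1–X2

Yes; width 1.

Checking the three conditions: (i) the bags cover all of {a, b, c}; (ii) for each edge, some bag contains both endpoints; (iii) the bags containing any fixed vertex form a subtree. All hold, so the decomposition is valid with width 2 − 1 = 1.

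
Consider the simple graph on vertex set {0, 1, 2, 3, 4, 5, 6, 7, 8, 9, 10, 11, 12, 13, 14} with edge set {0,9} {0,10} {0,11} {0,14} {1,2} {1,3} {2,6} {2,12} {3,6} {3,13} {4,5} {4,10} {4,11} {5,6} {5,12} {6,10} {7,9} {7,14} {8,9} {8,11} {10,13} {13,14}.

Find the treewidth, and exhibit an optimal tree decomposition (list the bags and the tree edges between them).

Every bag has size at most 4, so the width is 4 − 1 = 3 and tw(G) ≤ 3. For the lower bound: the 4 vertex sets {7,8,9}, {11}, {0}, {4,10,13,14} are disjoint, each induces a connected subgraph, and every pair is joined by at least one edge of G. Contracting each set to a single vertex therefore yields K_{4} as a minor, and since treewidth is minor-monotone, tw(G) ≥ tw(K_{4}) = 3. Hence tw(G) = 3 exactly.

Treewidth 3.
Bags: B1 = {7, 8, 9, 11}  B2 = {0, 7, 9, 11}  B3 = {0, 7, 11, 14}  B4 = {0, 4, 11, 14}  B5 = {0, 4, 10, 14}  B6 = {4, 10, 13, 14}  B7 = {4, 5, 10, 13}  B8 = {5, 6, 10, 13}  B9 = {3, 5, 6, 13}  B10 = {3, 5, 6, 12}  B11 = {2, 3, 6, 12}  B12 = {1, 2, 3, 12}
Tree: B1–B2, B2–B3, B3–B4, B4–B5, B5–B6, B6–B7, B7–B8, B8–B9, B9–B10, B10–B11, B11–B12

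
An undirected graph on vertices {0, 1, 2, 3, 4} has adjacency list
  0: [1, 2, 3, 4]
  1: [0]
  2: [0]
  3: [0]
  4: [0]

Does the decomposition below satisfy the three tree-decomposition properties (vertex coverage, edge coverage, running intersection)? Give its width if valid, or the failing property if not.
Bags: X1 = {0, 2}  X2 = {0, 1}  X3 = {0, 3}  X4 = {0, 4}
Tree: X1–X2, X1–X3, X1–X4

Yes; width 1.

Checking the three conditions: (i) the bags cover all of {0, 1, 2, 3, 4}; (ii) for each edge, some bag contains both endpoints; (iii) the bags containing any fixed vertex form a subtree. All hold, so the decomposition is valid with width 2 − 1 = 1.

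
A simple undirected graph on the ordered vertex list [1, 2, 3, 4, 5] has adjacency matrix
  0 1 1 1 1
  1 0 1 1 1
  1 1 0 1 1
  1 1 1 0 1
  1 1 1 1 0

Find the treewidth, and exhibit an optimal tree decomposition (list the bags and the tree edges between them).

Treewidth 4.
Bags: B1 = {1, 2, 3, 4, 5}
Tree: (single bag)

A single bag containing all 5 vertices is trivially a valid decomposition of width 4. Conversely, {1, 2, 3, 4, 5} is a clique of size 5, and the vertices of any clique must share a bag in every tree decomposition; so some bag has ≥ 5 vertices and tw(G) ≥ 4. Combining the bounds, tw(G) = 4.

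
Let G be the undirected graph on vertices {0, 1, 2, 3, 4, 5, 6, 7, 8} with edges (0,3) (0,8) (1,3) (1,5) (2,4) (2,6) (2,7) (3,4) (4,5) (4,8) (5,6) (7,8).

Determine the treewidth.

3

A width-3 tree decomposition is:
Bags: B1 = {0, 3, 7, 8}  B2 = {3, 4, 7, 8}  B3 = {2, 3, 4, 7}  B4 = {1, 2, 3, 4}  B5 = {1, 2, 4, 5}  B6 = {1, 2, 5, 6}
Tree: B1–B2, B2–B3, B3–B4, B4–B5, B5–B6
The largest bag has 4 vertices, giving width 3; this decomposition certifies tw(G) ≤ 3. For the lower bound: the 4 vertex sets {0,7,8}, {3}, {4}, {1,2,5,6} are disjoint, each induces a connected subgraph, and every pair is joined by at least one edge of G. Contracting each set to a single vertex therefore yields K_{4} as a minor, and since treewidth is minor-monotone, tw(G) ≥ tw(K_{4}) = 3. Therefore the treewidth is 3.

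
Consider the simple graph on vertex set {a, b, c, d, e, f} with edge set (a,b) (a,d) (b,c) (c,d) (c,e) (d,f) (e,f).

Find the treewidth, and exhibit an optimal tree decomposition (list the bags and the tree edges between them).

Treewidth 2.
Bags: B1 = {c, e, f}  B2 = {c, d, f}  B3 = {b, c, d}  B4 = {a, b, d}
Tree: B1–B2, B2–B3, B3–B4

Every bag has size at most 3, so the width is 3 − 1 = 2 and tw(G) ≤ 2. Since e–f–d–c–e is a cycle in G, G is not acyclic. Forests are exactly the graphs of treewidth ≤ 1, so tw(G) ≥ 2. Combining the bounds, tw(G) = 2.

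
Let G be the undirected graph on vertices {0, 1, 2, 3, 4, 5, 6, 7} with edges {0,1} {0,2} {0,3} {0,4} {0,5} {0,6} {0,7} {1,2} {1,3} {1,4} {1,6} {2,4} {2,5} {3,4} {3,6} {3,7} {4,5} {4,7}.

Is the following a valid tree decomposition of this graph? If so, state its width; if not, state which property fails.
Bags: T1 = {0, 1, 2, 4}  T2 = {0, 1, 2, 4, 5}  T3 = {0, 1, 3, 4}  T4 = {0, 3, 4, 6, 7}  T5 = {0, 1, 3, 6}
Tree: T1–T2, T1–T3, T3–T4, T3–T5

A tree decomposition must satisfy three properties: every vertex lies in some bag; for every edge, both endpoints lie together in some bag; and for every vertex, the bags containing it form a connected subtree. Here bags containing vertex 6 are not connected in the tree, so the decomposition is invalid.

No — bags containing vertex 6 are not connected in the tree.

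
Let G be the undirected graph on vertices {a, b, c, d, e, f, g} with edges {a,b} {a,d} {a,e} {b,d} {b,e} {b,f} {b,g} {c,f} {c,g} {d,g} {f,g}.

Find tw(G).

A width-2 tree decomposition is:
Bags: B1 = {b, d, g}  B2 = {b, f, g}  B3 = {a, b, d}  B4 = {c, f, g}  B5 = {a, b, e}
Tree: B1–B2, B1–B3, B2–B4, B3–B5
Each bag holds 3 vertices, so the decomposition has width 2, which upper-bounds the treewidth. Conversely, {c, f, g} is a clique of size 3, and the vertices of any clique must share a bag in every tree decomposition; so some bag has ≥ 3 vertices and tw(G) ≥ 2. Therefore the treewidth is 2.

2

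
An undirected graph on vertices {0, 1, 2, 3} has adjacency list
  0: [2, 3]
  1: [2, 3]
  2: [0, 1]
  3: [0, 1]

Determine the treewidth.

2

A width-2 tree decomposition is:
Bags: B1 = {0, 2, 3}  B2 = {1, 2, 3}
Tree: B1–B2
The largest bag has 3 vertices, giving width 2; this decomposition certifies tw(G) ≤ 2. Since 3–0–2–1–3 is a cycle in G, G is not acyclic. Forests are exactly the graphs of treewidth ≤ 1, so tw(G) ≥ 2. Hence tw(G) = 2 exactly.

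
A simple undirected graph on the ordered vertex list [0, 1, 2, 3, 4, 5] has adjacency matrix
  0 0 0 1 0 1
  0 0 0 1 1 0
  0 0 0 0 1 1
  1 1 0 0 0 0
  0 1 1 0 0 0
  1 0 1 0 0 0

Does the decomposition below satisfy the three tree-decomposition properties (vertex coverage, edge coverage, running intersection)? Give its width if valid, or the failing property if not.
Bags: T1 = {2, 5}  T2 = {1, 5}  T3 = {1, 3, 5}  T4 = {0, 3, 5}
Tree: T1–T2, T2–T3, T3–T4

No — vertex 4 appears in no bag.

A tree decomposition must satisfy three properties: every vertex lies in some bag; for every edge, both endpoints lie together in some bag; and for every vertex, the bags containing it form a connected subtree. Here vertex 4 appears in no bag, so the decomposition is invalid.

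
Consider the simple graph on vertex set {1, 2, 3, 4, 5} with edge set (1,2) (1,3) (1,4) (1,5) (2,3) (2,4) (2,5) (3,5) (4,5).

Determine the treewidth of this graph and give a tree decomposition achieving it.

Treewidth 3.
One optimal decomposition is:
Bags: B1 = {1, 2, 4, 5}  B2 = {1, 2, 3, 5}
Tree: B1–B2

Each bag holds 4 vertices, so the decomposition has width 3, which upper-bounds the treewidth. On the other hand G contains the 4-clique {1, 2, 3, 5}. A clique must lie in a single bag of any decomposition, so no decomposition can have width below 3. Hence tw(G) = 3 exactly.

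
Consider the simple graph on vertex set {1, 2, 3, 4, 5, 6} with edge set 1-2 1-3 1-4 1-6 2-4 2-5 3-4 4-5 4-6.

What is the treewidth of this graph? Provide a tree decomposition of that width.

Treewidth 2.
One such decomposition:
Bags: B1 = {1, 4, 6}  B2 = {1, 3, 4}  B3 = {1, 2, 4}  B4 = {2, 4, 5}
Tree: B1–B2, B2–B3, B3–B4

Every bag has size at most 3, so the width is 3 − 1 = 2 and tw(G) ≤ 2. On the other hand G contains the 3-clique {1, 2, 4}. A clique must lie in a single bag of any decomposition, so no decomposition can have width below 2. Therefore the treewidth is 2.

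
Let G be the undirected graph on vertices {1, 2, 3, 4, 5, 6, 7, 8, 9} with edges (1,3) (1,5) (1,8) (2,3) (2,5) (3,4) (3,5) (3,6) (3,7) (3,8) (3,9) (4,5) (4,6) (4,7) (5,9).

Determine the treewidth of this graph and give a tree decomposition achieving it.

The largest bag has 3 vertices, giving width 2; this decomposition certifies tw(G) ≤ 2. On the other hand G contains the 3-clique {1, 3, 8}. A clique must lie in a single bag of any decomposition, so no decomposition can have width below 2. The upper and lower bounds meet at 2, so that is the treewidth.

Treewidth 2.
One such decomposition:
Bags: B1 = {3, 4, 5}  B2 = {3, 4, 7}  B3 = {2, 3, 5}  B4 = {3, 5, 9}  B5 = {1, 3, 5}  B6 = {1, 3, 8}  B7 = {3, 4, 6}
Tree: B1–B2, B1–B3, B1–B4, B4–B5, B5–B6, B2–B7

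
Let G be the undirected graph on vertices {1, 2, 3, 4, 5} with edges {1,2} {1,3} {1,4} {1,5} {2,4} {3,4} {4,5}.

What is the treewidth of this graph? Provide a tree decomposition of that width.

Treewidth 2.
One such decomposition:
Bags: B1 = {1, 2, 4}  B2 = {1, 3, 4}  B3 = {1, 4, 5}
Tree: B1–B2, B1–B3

Each bag holds 3 vertices, so the decomposition has width 2, which upper-bounds the treewidth. Conversely, {1, 2, 4} is a clique of size 3, and the vertices of any clique must share a bag in every tree decomposition; so some bag has ≥ 3 vertices and tw(G) ≥ 2. Combining the bounds, tw(G) = 2.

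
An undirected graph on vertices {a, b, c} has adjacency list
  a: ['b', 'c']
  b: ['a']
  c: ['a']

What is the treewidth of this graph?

A width-1 tree decomposition is:
Bags: B1 = {a, b}  B2 = {a, c}
Tree: B1–B2
Each bag holds 2 vertices, so the decomposition has width 1, which upper-bounds the treewidth. Any graph with an edge has treewidth ≥ 1, and G has the edge b–a. The upper and lower bounds meet at 1, so that is the treewidth.

1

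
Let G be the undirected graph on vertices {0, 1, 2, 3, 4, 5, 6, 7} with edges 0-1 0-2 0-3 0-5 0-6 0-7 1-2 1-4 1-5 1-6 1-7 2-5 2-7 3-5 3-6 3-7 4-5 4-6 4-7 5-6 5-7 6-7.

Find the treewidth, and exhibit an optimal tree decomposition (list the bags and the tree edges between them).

Treewidth 4.
Bags: B1 = {0, 3, 5, 6, 7}  B2 = {0, 1, 5, 6, 7}  B3 = {1, 4, 5, 6, 7}  B4 = {0, 1, 2, 5, 7}
Tree: B1–B2, B2–B3, B2–B4

Each bag holds 5 vertices, so the decomposition has width 4, which upper-bounds the treewidth. For the lower bound, the 5 vertices {0, 1, 2, 5, 7} are pairwise adjacent, and any tree decomposition puts a clique entirely inside one bag — forcing width ≥ 4. Combining the bounds, tw(G) = 4.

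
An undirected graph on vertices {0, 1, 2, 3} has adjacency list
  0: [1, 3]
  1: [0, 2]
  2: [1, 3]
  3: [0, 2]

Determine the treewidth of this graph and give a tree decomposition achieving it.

Treewidth 2.
One such decomposition:
Bags: B1 = {1, 2, 3}  B2 = {0, 1, 3}
Tree: B1–B2

Every bag has size at most 3, so the width is 3 − 1 = 2 and tw(G) ≤ 2. For the lower bound, G contains the cycle 3–2–1–0–3, so G is not a forest; only forests have treewidth ≤ 1, hence tw(G) ≥ 2. The upper and lower bounds meet at 2, so that is the treewidth.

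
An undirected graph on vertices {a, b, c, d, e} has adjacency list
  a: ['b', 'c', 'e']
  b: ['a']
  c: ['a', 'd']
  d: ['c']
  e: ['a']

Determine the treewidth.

A width-1 tree decomposition is:
Bags: B1 = {c, d}  B2 = {a, c}  B3 = {a, b}  B4 = {a, e}
Tree: B1–B2, B2–B3, B2–B4
Every bag has size at most 2, so the width is 2 − 1 = 1 and tw(G) ≤ 1. Since G has at least one edge (e.g. c–d), it is not an edgeless graph, so tw(G) ≥ 1. Therefore the treewidth is 1.

1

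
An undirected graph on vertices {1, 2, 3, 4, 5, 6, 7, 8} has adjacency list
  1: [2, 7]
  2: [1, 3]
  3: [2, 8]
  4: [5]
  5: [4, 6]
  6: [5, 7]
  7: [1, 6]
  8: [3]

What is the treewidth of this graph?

1

A width-1 tree decomposition is:
Bags: B1 = {4, 5}  B2 = {5, 6}  B3 = {6, 7}  B4 = {1, 7}  B5 = {1, 2}  B6 = {2, 3}  B7 = {3, 8}
Tree: B1–B2, B2–B3, B3–B4, B4–B5, B5–B6, B6–B7
Each bag holds 2 vertices, so the decomposition has width 1, which upper-bounds the treewidth. Any graph with an edge has treewidth ≥ 1, and G has the edge 4–5. The upper and lower bounds meet at 1, so that is the treewidth.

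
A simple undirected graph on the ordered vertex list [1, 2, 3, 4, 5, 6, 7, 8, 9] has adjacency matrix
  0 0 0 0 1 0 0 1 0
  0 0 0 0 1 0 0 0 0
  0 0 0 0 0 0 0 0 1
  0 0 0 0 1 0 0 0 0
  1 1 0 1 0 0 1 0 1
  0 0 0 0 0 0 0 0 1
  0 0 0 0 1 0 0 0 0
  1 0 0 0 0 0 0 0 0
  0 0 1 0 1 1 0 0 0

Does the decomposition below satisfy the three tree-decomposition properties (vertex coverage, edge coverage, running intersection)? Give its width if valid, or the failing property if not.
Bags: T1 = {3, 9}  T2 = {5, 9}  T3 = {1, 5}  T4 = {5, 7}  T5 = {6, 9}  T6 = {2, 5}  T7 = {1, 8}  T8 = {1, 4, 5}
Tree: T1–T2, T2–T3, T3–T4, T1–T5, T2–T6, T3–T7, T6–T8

A tree decomposition must satisfy three properties: every vertex lies in some bag; for every edge, both endpoints lie together in some bag; and for every vertex, the bags containing it form a connected subtree. Here bags containing vertex 1 are not connected in the tree, so the decomposition is invalid.

No — bags containing vertex 1 are not connected in the tree.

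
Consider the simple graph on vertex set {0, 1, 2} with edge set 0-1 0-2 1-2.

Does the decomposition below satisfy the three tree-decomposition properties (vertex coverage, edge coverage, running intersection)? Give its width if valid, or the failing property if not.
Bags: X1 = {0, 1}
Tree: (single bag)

No — vertex 2 appears in no bag.

A tree decomposition must satisfy three properties: every vertex lies in some bag; for every edge, both endpoints lie together in some bag; and for every vertex, the bags containing it form a connected subtree. Here vertex 2 appears in no bag, so the decomposition is invalid.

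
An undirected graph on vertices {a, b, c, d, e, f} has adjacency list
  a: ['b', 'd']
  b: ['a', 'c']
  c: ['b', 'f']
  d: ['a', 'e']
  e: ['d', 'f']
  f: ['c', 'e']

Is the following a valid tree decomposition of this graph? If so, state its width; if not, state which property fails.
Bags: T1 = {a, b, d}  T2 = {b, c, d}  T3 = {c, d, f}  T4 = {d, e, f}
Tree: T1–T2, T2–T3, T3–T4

Vertex coverage: the bags together contain {a, b, c, d, e, f}, the full vertex set. Edge coverage: each edge of G has both endpoints in at least one bag. Running intersection: for every vertex, the bags containing it form a connected subtree. All three properties hold, so this is a valid tree decomposition of width max|bag| − 1 = 2, and hence tw(G) ≤ 2.

Yes; width 2.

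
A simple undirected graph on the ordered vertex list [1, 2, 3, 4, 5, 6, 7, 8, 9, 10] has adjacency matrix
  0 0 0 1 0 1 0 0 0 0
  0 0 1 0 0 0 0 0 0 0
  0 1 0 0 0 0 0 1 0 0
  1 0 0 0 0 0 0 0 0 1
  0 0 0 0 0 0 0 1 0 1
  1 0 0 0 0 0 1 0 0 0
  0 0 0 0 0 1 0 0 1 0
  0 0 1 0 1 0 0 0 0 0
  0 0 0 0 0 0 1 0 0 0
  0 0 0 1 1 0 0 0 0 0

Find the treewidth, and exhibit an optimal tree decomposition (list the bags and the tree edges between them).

Each bag holds 2 vertices, so the decomposition has width 1, which upper-bounds the treewidth. Since G has at least one edge (e.g. 2–3), it is not an edgeless graph, so tw(G) ≥ 1. Hence tw(G) = 1 exactly.

Treewidth 1.
One optimal decomposition is:
Bags: B1 = {2, 3}  B2 = {3, 8}  B3 = {5, 8}  B4 = {5, 10}  B5 = {4, 10}  B6 = {1, 4}  B7 = {1, 6}  B8 = {6, 7}  B9 = {7, 9}
Tree: B1–B2, B2–B3, B3–B4, B4–B5, B5–B6, B6–B7, B7–B8, B8–B9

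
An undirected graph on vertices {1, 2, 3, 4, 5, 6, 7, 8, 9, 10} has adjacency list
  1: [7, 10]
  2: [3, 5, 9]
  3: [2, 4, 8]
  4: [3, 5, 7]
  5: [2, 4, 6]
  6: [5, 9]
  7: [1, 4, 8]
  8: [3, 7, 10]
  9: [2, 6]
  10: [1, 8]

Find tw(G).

2

A width-2 tree decomposition is:
Bags: B1 = {1, 7, 10}  B2 = {7, 8, 10}  B3 = {4, 7, 8}  B4 = {3, 4, 8}  B5 = {3, 4, 5}  B6 = {2, 3, 5}  B7 = {2, 5, 6}  B8 = {2, 6, 9}
Tree: B1–B2, B2–B3, B3–B4, B4–B5, B5–B6, B6–B7, B7–B8
Every bag has size at most 3, so the width is 3 − 1 = 2 and tw(G) ≤ 2. Since 1–10–8–7–1 is a cycle in G, G is not acyclic. Forests are exactly the graphs of treewidth ≤ 1, so tw(G) ≥ 2. Hence tw(G) = 2 exactly.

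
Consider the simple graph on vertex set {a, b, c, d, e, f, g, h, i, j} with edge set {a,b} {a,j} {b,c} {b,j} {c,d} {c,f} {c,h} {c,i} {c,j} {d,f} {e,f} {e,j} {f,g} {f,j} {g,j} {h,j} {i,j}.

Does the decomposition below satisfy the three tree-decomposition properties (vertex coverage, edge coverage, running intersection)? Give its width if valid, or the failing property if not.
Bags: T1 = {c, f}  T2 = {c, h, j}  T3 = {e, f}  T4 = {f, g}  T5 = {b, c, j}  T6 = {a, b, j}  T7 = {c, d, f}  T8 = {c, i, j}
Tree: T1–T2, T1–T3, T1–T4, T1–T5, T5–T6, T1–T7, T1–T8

A tree decomposition must satisfy three properties: every vertex lies in some bag; for every edge, both endpoints lie together in some bag; and for every vertex, the bags containing it form a connected subtree. Here edge (j,f) lies in no bag, so the decomposition is invalid.

No — edge (j,f) lies in no bag.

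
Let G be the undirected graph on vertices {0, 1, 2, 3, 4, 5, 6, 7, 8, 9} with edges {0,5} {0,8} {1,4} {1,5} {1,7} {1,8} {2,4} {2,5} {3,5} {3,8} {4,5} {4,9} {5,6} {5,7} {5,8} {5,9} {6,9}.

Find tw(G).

2

A width-2 tree decomposition is:
Bags: B1 = {1, 5, 8}  B2 = {1, 4, 5}  B3 = {0, 5, 8}  B4 = {4, 5, 9}  B5 = {2, 4, 5}  B6 = {5, 6, 9}  B7 = {1, 5, 7}  B8 = {3, 5, 8}
Tree: B1–B2, B1–B3, B2–B4, B2–B5, B4–B6, B2–B7, B3–B8
The largest bag has 3 vertices, giving width 2; this decomposition certifies tw(G) ≤ 2. Conversely, {0, 5, 8} is a clique of size 3, and the vertices of any clique must share a bag in every tree decomposition; so some bag has ≥ 3 vertices and tw(G) ≥ 2. Hence tw(G) = 2 exactly.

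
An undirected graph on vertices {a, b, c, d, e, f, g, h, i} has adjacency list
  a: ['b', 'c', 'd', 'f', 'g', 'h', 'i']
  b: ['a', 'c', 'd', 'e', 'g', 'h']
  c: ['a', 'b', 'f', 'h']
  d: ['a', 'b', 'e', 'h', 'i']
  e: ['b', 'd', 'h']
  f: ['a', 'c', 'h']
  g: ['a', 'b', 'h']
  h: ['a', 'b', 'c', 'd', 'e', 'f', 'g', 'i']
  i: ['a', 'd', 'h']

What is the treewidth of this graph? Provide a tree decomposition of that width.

Treewidth 3.
Bags: B1 = {a, b, g, h}  B2 = {a, b, c, h}  B3 = {a, b, d, h}  B4 = {a, c, f, h}  B5 = {a, d, h, i}  B6 = {b, d, e, h}
Tree: B1–B2, B1–B3, B2–B4, B3–B5, B3–B6

The largest bag has 4 vertices, giving width 3; this decomposition certifies tw(G) ≤ 3. On the other hand G contains the 4-clique {b, d, e, h}. A clique must lie in a single bag of any decomposition, so no decomposition can have width below 3. Combining the bounds, tw(G) = 3.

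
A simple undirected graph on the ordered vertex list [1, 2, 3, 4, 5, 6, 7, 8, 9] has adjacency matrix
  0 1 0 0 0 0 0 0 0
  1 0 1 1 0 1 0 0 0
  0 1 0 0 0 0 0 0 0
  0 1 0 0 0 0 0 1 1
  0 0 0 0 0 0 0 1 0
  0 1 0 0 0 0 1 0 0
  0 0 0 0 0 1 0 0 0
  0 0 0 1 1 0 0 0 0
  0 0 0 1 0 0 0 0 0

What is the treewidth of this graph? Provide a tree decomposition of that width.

Treewidth 1.
One optimal decomposition is:
Bags: B1 = {1, 2}  B2 = {2, 3}  B3 = {2, 6}  B4 = {2, 4}  B5 = {4, 9}  B6 = {4, 8}  B7 = {5, 8}  B8 = {6, 7}
Tree: B1–B2, B1–B3, B1–B4, B4–B5, B4–B6, B6–B7, B3–B8

The largest bag has 2 vertices, giving width 1; this decomposition certifies tw(G) ≤ 1. Any graph with an edge has treewidth ≥ 1, and G has the edge 2–1. Combining the bounds, tw(G) = 1.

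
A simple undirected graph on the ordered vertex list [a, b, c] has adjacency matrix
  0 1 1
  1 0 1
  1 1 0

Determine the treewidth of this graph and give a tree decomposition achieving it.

A single bag containing all 3 vertices is trivially a valid decomposition of width 2. For the lower bound, the 3 vertices {a, b, c} are pairwise adjacent, and any tree decomposition puts a clique entirely inside one bag — forcing width ≥ 2. Combining the bounds, tw(G) = 2.

Treewidth 2.
One optimal decomposition is:
Bags: B1 = {a, b, c}
Tree: (single bag)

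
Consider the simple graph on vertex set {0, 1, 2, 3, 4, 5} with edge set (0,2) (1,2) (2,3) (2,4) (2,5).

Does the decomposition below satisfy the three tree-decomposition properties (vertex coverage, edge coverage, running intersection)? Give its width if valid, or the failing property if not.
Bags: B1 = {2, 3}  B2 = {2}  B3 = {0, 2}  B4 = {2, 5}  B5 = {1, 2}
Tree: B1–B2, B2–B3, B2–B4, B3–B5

No — vertex 4 appears in no bag.

A tree decomposition must satisfy three properties: every vertex lies in some bag; for every edge, both endpoints lie together in some bag; and for every vertex, the bags containing it form a connected subtree. Here vertex 4 appears in no bag, so the decomposition is invalid.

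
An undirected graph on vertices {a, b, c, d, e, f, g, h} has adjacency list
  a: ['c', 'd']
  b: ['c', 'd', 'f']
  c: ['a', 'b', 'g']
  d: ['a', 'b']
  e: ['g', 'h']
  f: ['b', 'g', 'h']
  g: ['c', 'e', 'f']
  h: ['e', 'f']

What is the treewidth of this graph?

2

A width-2 tree decomposition is:
Bags: B1 = {e, f, h}  B2 = {e, f, g}  B3 = {b, f, g}  B4 = {b, c, g}  B5 = {b, c, d}  B6 = {a, c, d}
Tree: B1–B2, B2–B3, B3–B4, B4–B5, B5–B6
Every bag has size at most 3, so the width is 3 − 1 = 2 and tw(G) ≤ 2. The edges h–e–g–f–h form a cycle, so G is not a tree and its treewidth is at least 2. Therefore the treewidth is 2.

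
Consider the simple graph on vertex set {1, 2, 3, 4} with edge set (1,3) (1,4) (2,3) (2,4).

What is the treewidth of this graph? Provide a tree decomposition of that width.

Treewidth 2.
One optimal decomposition is:
Bags: B1 = {1, 2, 3}  B2 = {1, 2, 4}
Tree: B1–B2

Each bag holds 3 vertices, so the decomposition has width 2, which upper-bounds the treewidth. For the lower bound, G contains the cycle 1–3–2–4–1, so G is not a forest; only forests have treewidth ≤ 1, hence tw(G) ≥ 2. Therefore the treewidth is 2.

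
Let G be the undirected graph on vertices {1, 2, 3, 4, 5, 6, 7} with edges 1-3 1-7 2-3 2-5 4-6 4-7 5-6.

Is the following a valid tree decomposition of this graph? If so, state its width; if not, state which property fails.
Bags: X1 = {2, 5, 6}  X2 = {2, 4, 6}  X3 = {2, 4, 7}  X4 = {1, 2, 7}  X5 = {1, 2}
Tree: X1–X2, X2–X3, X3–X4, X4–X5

No — vertex 3 appears in no bag.

A tree decomposition must satisfy three properties: every vertex lies in some bag; for every edge, both endpoints lie together in some bag; and for every vertex, the bags containing it form a connected subtree. Here vertex 3 appears in no bag, so the decomposition is invalid.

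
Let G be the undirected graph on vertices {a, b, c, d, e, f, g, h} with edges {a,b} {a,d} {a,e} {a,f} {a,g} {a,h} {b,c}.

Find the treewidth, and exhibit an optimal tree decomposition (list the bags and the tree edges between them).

The largest bag has 2 vertices, giving width 1; this decomposition certifies tw(G) ≤ 1. Since G has at least one edge (e.g. a–g), it is not an edgeless graph, so tw(G) ≥ 1. Combining the bounds, tw(G) = 1.

Treewidth 1.
One such decomposition:
Bags: B1 = {a, g}  B2 = {a, f}  B3 = {a, e}  B4 = {a, b}  B5 = {a, d}  B6 = {a, h}  B7 = {b, c}
Tree: B1–B2, B1–B3, B3–B4, B1–B5, B2–B6, B4–B7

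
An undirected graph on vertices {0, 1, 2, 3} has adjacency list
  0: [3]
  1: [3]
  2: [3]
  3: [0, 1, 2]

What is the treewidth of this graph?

1

A width-1 tree decomposition is:
Bags: B1 = {2, 3}  B2 = {1, 3}  B3 = {0, 3}
Tree: B1–B2, B1–B3
Each bag holds 2 vertices, so the decomposition has width 1, which upper-bounds the treewidth. Any graph with an edge has treewidth ≥ 1, and G has the edge 3–2. Therefore the treewidth is 1.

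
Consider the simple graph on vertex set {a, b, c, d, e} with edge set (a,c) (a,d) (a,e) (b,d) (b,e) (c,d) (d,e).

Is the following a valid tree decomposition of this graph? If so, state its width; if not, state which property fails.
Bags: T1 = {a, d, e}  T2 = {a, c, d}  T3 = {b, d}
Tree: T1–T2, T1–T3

A tree decomposition must satisfy three properties: every vertex lies in some bag; for every edge, both endpoints lie together in some bag; and for every vertex, the bags containing it form a connected subtree. Here edge (e,b) lies in no bag, so the decomposition is invalid.

No — edge (e,b) lies in no bag.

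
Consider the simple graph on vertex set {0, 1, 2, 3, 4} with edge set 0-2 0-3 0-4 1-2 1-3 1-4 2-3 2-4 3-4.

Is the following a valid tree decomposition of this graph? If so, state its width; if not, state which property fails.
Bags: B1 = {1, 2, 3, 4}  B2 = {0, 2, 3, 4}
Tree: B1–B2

Every vertex of G appears in some bag (union = {0, 1, 2, 3, 4}); every edge is covered by a bag; and for each vertex v the set of bags containing v is connected in the bag tree. The decomposition is therefore valid. The largest bag has 4 vertices, so the width is 3.

Yes; width 3.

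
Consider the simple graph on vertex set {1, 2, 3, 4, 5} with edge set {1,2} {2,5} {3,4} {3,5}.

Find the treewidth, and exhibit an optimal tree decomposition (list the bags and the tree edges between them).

Treewidth 1.
Bags: B1 = {1, 2}  B2 = {2, 5}  B3 = {3, 5}  B4 = {3, 4}
Tree: B1–B2, B2–B3, B3–B4

The largest bag has 2 vertices, giving width 1; this decomposition certifies tw(G) ≤ 1. G has an edge, so its treewidth is at least 1. The upper and lower bounds meet at 1, so that is the treewidth.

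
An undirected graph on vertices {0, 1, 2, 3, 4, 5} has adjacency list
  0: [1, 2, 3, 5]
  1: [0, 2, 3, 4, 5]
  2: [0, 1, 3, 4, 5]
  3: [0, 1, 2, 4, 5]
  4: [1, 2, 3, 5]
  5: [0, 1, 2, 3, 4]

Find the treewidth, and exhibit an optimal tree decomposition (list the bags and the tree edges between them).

Treewidth 4.
Bags: B1 = {0, 1, 2, 3, 5}  B2 = {1, 2, 3, 4, 5}
Tree: B1–B2

Every bag has size at most 5, so the width is 5 − 1 = 4 and tw(G) ≤ 4. Conversely, {0, 1, 2, 3, 5} is a clique of size 5, and the vertices of any clique must share a bag in every tree decomposition; so some bag has ≥ 5 vertices and tw(G) ≥ 4. Hence tw(G) = 4 exactly.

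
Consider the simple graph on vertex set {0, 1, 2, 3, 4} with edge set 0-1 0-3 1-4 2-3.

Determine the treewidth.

A width-1 tree decomposition is:
Bags: B1 = {2, 3}  B2 = {0, 3}  B3 = {0, 1}  B4 = {1, 4}
Tree: B1–B2, B2–B3, B3–B4
Every bag has size at most 2, so the width is 2 − 1 = 1 and tw(G) ≤ 1. Since G has at least one edge (e.g. 2–3), it is not an edgeless graph, so tw(G) ≥ 1. Hence tw(G) = 1 exactly.

1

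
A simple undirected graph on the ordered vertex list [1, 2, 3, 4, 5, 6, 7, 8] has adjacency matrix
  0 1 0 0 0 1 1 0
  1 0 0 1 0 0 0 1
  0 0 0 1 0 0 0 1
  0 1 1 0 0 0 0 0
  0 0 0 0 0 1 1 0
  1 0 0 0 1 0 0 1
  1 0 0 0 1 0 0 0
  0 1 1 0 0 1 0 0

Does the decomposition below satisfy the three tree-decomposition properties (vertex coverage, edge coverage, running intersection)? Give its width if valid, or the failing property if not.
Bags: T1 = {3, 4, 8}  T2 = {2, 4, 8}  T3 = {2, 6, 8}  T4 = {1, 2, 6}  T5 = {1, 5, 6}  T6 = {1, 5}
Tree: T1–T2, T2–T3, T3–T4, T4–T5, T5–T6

No — vertex 7 appears in no bag.

A tree decomposition must satisfy three properties: every vertex lies in some bag; for every edge, both endpoints lie together in some bag; and for every vertex, the bags containing it form a connected subtree. Here vertex 7 appears in no bag, so the decomposition is invalid.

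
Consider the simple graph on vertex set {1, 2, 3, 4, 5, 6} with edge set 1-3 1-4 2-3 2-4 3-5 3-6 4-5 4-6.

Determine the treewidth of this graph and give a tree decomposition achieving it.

Each bag holds 3 vertices, so the decomposition has width 2, which upper-bounds the treewidth. The edges 4–6–3–1–4 form a cycle, so G is not a tree and its treewidth is at least 2. Therefore the treewidth is 2.

Treewidth 2.
One optimal decomposition is:
Bags: B1 = {3, 4, 6}  B2 = {1, 3, 4}  B3 = {2, 3, 4}  B4 = {3, 4, 5}
Tree: B1–B2, B2–B3, B3–B4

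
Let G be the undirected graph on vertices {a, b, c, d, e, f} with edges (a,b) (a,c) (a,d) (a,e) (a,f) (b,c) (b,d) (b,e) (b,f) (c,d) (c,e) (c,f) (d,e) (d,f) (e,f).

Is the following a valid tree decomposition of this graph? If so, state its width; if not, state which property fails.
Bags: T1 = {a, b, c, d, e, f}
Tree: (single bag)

Yes; width 5.

Vertex coverage: the bags together contain {a, b, c, d, e, f}, the full vertex set. Edge coverage: each edge of G has both endpoints in at least one bag. Running intersection: for every vertex, the bags containing it form a connected subtree. All three properties hold, so this is a valid tree decomposition of width max|bag| − 1 = 5, and hence tw(G) ≤ 5.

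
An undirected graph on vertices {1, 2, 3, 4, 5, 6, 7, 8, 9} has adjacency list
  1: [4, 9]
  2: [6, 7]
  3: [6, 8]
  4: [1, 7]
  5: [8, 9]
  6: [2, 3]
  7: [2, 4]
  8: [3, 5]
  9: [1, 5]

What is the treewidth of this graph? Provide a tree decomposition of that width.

The largest bag has 3 vertices, giving width 2; this decomposition certifies tw(G) ≤ 2. The edges 5–9–1–4–7–2–6–3–8–5 form a cycle, so G is not a tree and its treewidth is at least 2. Combining the bounds, tw(G) = 2.

Treewidth 2.
Bags: B1 = {1, 5, 9}  B2 = {1, 4, 5}  B3 = {4, 5, 7}  B4 = {2, 5, 7}  B5 = {2, 5, 6}  B6 = {3, 5, 6}  B7 = {3, 5, 8}
Tree: B1–B2, B2–B3, B3–B4, B4–B5, B5–B6, B6–B7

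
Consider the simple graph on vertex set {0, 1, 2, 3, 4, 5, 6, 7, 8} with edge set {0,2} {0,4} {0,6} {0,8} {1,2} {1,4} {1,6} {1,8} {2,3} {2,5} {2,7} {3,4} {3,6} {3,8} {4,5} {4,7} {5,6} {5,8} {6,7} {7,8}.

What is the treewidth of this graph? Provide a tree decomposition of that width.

Every bag has size at most 5, so the width is 5 − 1 = 4 and tw(G) ≤ 4. For the lower bound: the 5 vertex sets {1,2}, {7,8}, {3,6}, {4}, {0} are disjoint, each induces a connected subgraph, and every pair is joined by at least one edge of G. Contracting each set to a single vertex therefore yields K_{5} as a minor, and since treewidth is minor-monotone, tw(G) ≥ tw(K_{5}) = 4. Therefore the treewidth is 4.

Treewidth 4.
One optimal decomposition is:
Bags: B1 = {1, 2, 4, 6, 8}  B2 = {2, 4, 6, 7, 8}  B3 = {2, 3, 4, 6, 8}  B4 = {0, 2, 4, 6, 8}  B5 = {2, 4, 5, 6, 8}
Tree: B1–B2, B2–B3, B3–B4, B4–B5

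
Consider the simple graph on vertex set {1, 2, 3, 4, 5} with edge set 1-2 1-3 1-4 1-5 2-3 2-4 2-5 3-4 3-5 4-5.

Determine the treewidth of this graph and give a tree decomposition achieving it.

With just one bag of size 5, the width is 5 − 1 = 4, so tw(G) ≤ 4. Conversely, {1, 2, 3, 4, 5} is a clique of size 5, and the vertices of any clique must share a bag in every tree decomposition; so some bag has ≥ 5 vertices and tw(G) ≥ 4. Therefore the treewidth is 4.

Treewidth 4.
One such decomposition:
Bags: B1 = {1, 2, 3, 4, 5}
Tree: (single bag)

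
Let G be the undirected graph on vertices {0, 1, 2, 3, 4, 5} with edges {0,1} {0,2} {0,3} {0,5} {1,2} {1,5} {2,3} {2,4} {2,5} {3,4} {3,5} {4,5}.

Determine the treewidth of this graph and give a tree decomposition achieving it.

Every bag has size at most 4, so the width is 4 − 1 = 3 and tw(G) ≤ 3. On the other hand G contains the 4-clique {0, 1, 2, 5}. A clique must lie in a single bag of any decomposition, so no decomposition can have width below 3. The upper and lower bounds meet at 3, so that is the treewidth.

Treewidth 3.
One optimal decomposition is:
Bags: B1 = {0, 1, 2, 5}  B2 = {0, 2, 3, 5}  B3 = {2, 3, 4, 5}
Tree: B1–B2, B2–B3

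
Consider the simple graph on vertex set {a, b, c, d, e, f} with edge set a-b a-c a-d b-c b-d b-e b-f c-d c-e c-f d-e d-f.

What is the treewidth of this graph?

3

A width-3 tree decomposition is:
Bags: B1 = {a, b, c, d}  B2 = {b, c, d, f}  B3 = {b, c, d, e}
Tree: B1–B2, B2–B3
Every bag has size at most 4, so the width is 4 − 1 = 3 and tw(G) ≤ 3. On the other hand G contains the 4-clique {b, c, d, e}. A clique must lie in a single bag of any decomposition, so no decomposition can have width below 3. The upper and lower bounds meet at 3, so that is the treewidth.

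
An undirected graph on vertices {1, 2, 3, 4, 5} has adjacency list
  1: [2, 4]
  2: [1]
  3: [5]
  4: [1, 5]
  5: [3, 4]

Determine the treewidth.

A width-1 tree decomposition is:
Bags: B1 = {3, 5}  B2 = {4, 5}  B3 = {1, 4}  B4 = {1, 2}
Tree: B1–B2, B2–B3, B3–B4
The largest bag has 2 vertices, giving width 1; this decomposition certifies tw(G) ≤ 1. Any graph with an edge has treewidth ≥ 1, and G has the edge 3–5. Combining the bounds, tw(G) = 1.

1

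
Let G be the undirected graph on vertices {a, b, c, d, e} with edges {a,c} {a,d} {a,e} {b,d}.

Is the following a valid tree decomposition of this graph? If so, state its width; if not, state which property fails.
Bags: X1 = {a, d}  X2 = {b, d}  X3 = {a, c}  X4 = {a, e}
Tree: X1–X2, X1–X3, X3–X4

Vertex coverage: the bags together contain {a, b, c, d, e}, the full vertex set. Edge coverage: each edge of G has both endpoints in at least one bag. Running intersection: for every vertex, the bags containing it form a connected subtree. All three properties hold, so this is a valid tree decomposition of width max|bag| − 1 = 1, and hence tw(G) ≤ 1.

Yes; width 1.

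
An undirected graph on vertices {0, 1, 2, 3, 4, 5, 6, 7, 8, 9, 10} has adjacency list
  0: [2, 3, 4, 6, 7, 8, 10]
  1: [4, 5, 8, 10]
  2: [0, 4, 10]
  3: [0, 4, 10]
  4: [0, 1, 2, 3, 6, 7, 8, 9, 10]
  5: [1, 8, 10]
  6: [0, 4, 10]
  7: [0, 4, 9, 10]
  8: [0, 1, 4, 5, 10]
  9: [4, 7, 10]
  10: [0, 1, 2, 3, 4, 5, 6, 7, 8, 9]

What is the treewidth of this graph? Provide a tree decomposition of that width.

Treewidth 3.
One optimal decomposition is:
Bags: B1 = {0, 4, 8, 10}  B2 = {0, 3, 4, 10}  B3 = {1, 4, 8, 10}  B4 = {0, 4, 6, 10}  B5 = {0, 4, 7, 10}  B6 = {4, 7, 9, 10}  B7 = {1, 5, 8, 10}  B8 = {0, 2, 4, 10}
Tree: B1–B2, B1–B3, B1–B4, B4–B5, B5–B6, B3–B7, B4–B8

Each bag holds 4 vertices, so the decomposition has width 3, which upper-bounds the treewidth. On the other hand G contains the 4-clique {0, 2, 4, 10}. A clique must lie in a single bag of any decomposition, so no decomposition can have width below 3. Therefore the treewidth is 3.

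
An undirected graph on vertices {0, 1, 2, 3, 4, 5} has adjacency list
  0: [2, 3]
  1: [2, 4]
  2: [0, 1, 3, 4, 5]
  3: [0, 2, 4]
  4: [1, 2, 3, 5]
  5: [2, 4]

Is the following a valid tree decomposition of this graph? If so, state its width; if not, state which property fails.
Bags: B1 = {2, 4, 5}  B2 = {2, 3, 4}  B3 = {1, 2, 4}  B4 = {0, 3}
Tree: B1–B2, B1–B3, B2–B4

A tree decomposition must satisfy three properties: every vertex lies in some bag; for every edge, both endpoints lie together in some bag; and for every vertex, the bags containing it form a connected subtree. Here edge (2,0) lies in no bag, so the decomposition is invalid.

No — edge (2,0) lies in no bag.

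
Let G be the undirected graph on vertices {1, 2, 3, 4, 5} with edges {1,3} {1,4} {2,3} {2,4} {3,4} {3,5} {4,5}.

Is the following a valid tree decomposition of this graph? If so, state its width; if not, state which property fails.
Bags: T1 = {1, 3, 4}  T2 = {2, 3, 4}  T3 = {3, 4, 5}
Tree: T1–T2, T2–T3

Every vertex of G appears in some bag (union = {1, 2, 3, 4, 5}); every edge is covered by a bag; and for each vertex v the set of bags containing v is connected in the bag tree. The decomposition is therefore valid. The largest bag has 3 vertices, so the width is 2.

Yes; width 2.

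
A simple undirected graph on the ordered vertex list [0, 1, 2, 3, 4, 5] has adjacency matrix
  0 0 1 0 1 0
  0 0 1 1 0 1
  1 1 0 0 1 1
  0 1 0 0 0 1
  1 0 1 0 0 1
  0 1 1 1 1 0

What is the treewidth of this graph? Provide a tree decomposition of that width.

Treewidth 2.
Bags: B1 = {1, 2, 5}  B2 = {2, 4, 5}  B3 = {1, 3, 5}  B4 = {0, 2, 4}
Tree: B1–B2, B1–B3, B2–B4

Each bag holds 3 vertices, so the decomposition has width 2, which upper-bounds the treewidth. On the other hand G contains the 3-clique {1, 2, 5}. A clique must lie in a single bag of any decomposition, so no decomposition can have width below 2. Hence tw(G) = 2 exactly.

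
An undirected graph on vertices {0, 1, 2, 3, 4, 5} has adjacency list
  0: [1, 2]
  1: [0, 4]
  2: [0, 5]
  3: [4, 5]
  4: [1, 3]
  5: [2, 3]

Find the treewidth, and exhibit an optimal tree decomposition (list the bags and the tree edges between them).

Each bag holds 3 vertices, so the decomposition has width 2, which upper-bounds the treewidth. The edges 2–0–1–4–3–5–2 form a cycle, so G is not a tree and its treewidth is at least 2. Therefore the treewidth is 2.

Treewidth 2.
One such decomposition:
Bags: B1 = {0, 1, 2}  B2 = {1, 2, 4}  B3 = {2, 3, 4}  B4 = {2, 3, 5}
Tree: B1–B2, B2–B3, B3–B4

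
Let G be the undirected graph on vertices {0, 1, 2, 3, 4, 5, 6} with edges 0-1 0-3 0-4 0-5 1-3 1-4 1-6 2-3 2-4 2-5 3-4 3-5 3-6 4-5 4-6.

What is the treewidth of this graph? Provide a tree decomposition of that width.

Treewidth 3.
One optimal decomposition is:
Bags: B1 = {0, 1, 3, 4}  B2 = {1, 3, 4, 6}  B3 = {0, 3, 4, 5}  B4 = {2, 3, 4, 5}
Tree: B1–B2, B1–B3, B3–B4

Each bag holds 4 vertices, so the decomposition has width 3, which upper-bounds the treewidth. On the other hand G contains the 4-clique {0, 1, 3, 4}. A clique must lie in a single bag of any decomposition, so no decomposition can have width below 3. Hence tw(G) = 3 exactly.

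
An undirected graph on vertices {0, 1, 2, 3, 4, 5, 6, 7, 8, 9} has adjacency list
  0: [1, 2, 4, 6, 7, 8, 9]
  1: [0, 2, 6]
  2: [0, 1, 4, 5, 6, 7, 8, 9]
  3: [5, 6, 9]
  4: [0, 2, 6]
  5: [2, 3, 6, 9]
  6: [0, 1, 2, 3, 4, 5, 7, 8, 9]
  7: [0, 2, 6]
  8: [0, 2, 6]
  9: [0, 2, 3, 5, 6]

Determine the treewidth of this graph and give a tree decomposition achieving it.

Each bag holds 4 vertices, so the decomposition has width 3, which upper-bounds the treewidth. On the other hand G contains the 4-clique {0, 1, 2, 6}. A clique must lie in a single bag of any decomposition, so no decomposition can have width below 3. Hence tw(G) = 3 exactly.

Treewidth 3.
One such decomposition:
Bags: B1 = {0, 2, 4, 6}  B2 = {0, 2, 6, 8}  B3 = {0, 2, 6, 7}  B4 = {0, 1, 2, 6}  B5 = {0, 2, 6, 9}  B6 = {2, 5, 6, 9}  B7 = {3, 5, 6, 9}
Tree: B1–B2, B1–B3, B3–B4, B1–B5, B5–B6, B6–B7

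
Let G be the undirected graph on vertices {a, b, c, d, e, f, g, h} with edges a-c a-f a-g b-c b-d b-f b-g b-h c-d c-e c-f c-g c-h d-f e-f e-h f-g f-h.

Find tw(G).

A width-3 tree decomposition is:
Bags: B1 = {c, e, f, h}  B2 = {b, c, f, h}  B3 = {b, c, f, g}  B4 = {b, c, d, f}  B5 = {a, c, f, g}
Tree: B1–B2, B2–B3, B3–B4, B3–B5
Each bag holds 4 vertices, so the decomposition has width 3, which upper-bounds the treewidth. For the lower bound, the 4 vertices {c, e, f, h} are pairwise adjacent, and any tree decomposition puts a clique entirely inside one bag — forcing width ≥ 3. Combining the bounds, tw(G) = 3.

3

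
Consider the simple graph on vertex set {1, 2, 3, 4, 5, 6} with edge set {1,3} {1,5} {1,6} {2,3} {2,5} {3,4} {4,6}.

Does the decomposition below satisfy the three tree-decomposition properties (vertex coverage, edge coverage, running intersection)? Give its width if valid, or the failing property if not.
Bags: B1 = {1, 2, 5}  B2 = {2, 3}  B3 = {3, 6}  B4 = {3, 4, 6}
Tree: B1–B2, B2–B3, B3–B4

A tree decomposition must satisfy three properties: every vertex lies in some bag; for every edge, both endpoints lie together in some bag; and for every vertex, the bags containing it form a connected subtree. Here edge (1,3) lies in no bag, so the decomposition is invalid.

No — edge (1,3) lies in no bag.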